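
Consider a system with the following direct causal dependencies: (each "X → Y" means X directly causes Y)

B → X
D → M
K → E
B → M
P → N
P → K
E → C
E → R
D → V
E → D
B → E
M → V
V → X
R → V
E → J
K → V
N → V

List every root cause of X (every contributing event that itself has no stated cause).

Tracing upstream from X: X ← V ← K ← P.
A separate upstream branch: X ← B.
Each of those chain origins has no stated cause.

B, P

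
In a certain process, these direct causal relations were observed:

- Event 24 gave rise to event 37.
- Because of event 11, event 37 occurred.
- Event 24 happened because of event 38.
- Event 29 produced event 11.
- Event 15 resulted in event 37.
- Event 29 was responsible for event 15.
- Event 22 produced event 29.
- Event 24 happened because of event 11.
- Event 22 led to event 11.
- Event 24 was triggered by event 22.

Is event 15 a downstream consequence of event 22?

Yes

There is a causal chain: event 22 → event 29 → event 15.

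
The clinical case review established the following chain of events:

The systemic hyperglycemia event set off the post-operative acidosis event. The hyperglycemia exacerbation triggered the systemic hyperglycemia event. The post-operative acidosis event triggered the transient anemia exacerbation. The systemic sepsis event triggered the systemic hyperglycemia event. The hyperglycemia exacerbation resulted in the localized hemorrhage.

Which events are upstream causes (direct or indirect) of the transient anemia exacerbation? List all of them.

Immediate cause of the transient anemia exacerbation: the post-operative acidosis event.
Further upstream: the hyperglycemia exacerbation, the systemic hyperglycemia event, the systemic sepsis event.

the hyperglycemia exacerbation, the post-operative acidosis event, the systemic hyperglycemia event, the systemic sepsis event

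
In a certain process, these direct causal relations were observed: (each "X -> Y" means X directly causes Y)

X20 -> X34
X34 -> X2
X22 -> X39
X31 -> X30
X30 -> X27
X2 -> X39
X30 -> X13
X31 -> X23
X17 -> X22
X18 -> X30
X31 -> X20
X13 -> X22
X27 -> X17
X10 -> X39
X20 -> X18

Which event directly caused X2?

X34

Upstream contributors include X31, X20, but only X34 feeds directly into X2.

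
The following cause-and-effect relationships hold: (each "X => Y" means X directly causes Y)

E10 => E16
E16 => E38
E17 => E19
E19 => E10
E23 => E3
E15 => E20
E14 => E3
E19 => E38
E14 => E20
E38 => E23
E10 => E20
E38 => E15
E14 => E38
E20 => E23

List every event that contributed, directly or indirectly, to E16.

Immediate cause of E16: E10.
Further upstream: E17, E19.

E10, E17, E19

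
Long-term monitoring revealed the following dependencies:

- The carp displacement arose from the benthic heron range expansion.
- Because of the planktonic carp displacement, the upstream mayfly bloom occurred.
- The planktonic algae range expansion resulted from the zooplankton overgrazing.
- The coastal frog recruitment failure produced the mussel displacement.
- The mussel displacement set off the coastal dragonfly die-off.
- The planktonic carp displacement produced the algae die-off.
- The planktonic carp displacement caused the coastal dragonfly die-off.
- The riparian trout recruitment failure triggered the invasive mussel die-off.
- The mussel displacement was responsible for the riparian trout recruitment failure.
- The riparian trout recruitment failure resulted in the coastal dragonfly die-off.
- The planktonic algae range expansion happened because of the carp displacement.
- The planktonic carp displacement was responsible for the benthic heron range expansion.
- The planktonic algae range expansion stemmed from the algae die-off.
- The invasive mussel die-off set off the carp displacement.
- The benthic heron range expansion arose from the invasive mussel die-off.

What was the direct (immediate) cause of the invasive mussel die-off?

the riparian trout recruitment failure

Upstream contributors include the coastal frog recruitment failure, the mussel displacement, but only the riparian trout recruitment failure feeds directly into the invasive mussel die-off.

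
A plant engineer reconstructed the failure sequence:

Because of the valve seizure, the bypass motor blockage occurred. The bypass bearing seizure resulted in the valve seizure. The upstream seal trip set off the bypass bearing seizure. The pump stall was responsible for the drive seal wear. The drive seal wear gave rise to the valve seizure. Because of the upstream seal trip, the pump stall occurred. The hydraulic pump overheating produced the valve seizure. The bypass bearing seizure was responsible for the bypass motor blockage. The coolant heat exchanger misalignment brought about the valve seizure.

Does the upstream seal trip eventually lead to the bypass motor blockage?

Yes

There is a causal chain: the upstream seal trip → the bypass bearing seizure → the bypass motor blockage.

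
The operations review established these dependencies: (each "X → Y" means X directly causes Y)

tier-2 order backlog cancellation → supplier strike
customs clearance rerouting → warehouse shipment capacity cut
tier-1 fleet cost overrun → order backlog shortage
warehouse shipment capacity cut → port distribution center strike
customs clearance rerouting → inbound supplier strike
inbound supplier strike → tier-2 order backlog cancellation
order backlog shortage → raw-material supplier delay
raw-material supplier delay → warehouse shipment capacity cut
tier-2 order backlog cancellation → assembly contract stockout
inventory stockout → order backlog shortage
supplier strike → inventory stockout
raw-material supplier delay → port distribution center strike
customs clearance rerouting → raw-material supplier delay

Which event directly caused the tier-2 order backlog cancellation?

the inbound supplier strike

Upstream contributors include the customs clearance rerouting, but only the inbound supplier strike feeds directly into the tier-2 order backlog cancellation.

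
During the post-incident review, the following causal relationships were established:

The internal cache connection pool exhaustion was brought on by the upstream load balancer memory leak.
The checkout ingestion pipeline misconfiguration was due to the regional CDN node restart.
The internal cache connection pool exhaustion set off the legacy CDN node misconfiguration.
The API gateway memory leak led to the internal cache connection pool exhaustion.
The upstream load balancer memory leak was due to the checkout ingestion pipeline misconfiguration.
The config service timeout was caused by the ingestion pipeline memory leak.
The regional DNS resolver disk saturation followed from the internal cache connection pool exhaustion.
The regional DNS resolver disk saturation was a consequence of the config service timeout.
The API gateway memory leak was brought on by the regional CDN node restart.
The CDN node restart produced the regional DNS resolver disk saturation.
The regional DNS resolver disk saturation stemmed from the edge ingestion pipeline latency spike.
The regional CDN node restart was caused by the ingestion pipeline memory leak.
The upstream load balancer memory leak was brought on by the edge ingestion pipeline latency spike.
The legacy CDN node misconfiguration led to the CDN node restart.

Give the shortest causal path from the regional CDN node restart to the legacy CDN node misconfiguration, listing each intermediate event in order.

the regional CDN node restart → the API gateway memory leak → the internal cache connection pool exhaustion → the legacy CDN node misconfiguration

the regional CDN node restart → the API gateway memory leak
the API gateway memory leak → the internal cache connection pool exhaustion
the internal cache connection pool exhaustion → the legacy CDN node misconfiguration
Length: 3 steps.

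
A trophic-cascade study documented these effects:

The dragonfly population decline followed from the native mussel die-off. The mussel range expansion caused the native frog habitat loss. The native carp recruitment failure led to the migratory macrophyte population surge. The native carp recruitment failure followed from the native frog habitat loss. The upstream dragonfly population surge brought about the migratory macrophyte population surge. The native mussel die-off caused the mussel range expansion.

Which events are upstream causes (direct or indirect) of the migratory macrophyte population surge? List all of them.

the mussel range expansion, the native carp recruitment failure, the native frog habitat loss, the native mussel die-off, the upstream dragonfly population surge

Immediate causes of the migratory macrophyte population surge: the native carp recruitment failure, the upstream dragonfly population surge.
Further upstream: the native mussel die-off, the mussel range expansion, the native frog habitat loss.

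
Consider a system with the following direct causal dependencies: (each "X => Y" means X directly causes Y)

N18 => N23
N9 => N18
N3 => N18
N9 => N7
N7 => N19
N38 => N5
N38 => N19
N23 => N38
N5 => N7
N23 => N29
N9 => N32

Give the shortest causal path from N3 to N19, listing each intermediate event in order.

N3 → N18
N18 → N23
N23 → N38
N38 → N19
Length: 4 steps.

N3 → N18 → N23 → N38 → N19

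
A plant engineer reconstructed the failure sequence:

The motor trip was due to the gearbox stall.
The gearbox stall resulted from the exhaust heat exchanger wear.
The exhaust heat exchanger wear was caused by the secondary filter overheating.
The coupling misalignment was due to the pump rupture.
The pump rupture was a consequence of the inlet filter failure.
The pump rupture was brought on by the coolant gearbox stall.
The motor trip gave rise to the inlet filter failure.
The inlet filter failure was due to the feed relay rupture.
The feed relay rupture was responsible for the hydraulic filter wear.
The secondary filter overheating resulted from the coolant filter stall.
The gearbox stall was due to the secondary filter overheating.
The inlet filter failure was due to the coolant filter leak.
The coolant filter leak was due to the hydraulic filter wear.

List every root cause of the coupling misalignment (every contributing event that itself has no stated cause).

the coolant filter stall, the coolant gearbox stall, the feed relay rupture

Tracing upstream from the coupling misalignment: the coupling misalignment ← the pump rupture ← the inlet filter failure ← the motor trip ← the gearbox stall ← the secondary filter overheating ← the coolant filter stall.
A separate upstream branch: the coupling misalignment ← the pump rupture ← the inlet filter failure ← the feed relay rupture.
A separate upstream branch: the coupling misalignment ← the pump rupture ← the coolant gearbox stall.
Each of those chain origins has no stated cause.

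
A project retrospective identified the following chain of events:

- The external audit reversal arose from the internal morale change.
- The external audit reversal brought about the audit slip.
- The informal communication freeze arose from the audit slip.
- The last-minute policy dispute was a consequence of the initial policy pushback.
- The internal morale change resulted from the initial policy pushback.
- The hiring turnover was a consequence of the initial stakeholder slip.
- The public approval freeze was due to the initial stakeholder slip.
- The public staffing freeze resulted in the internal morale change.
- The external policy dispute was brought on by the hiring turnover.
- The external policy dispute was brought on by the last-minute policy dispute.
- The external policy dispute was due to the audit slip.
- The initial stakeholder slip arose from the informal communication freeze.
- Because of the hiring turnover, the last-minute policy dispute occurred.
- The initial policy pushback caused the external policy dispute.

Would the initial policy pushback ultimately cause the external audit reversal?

Yes

There is a causal chain: the initial policy pushback → the internal morale change → the external audit reversal.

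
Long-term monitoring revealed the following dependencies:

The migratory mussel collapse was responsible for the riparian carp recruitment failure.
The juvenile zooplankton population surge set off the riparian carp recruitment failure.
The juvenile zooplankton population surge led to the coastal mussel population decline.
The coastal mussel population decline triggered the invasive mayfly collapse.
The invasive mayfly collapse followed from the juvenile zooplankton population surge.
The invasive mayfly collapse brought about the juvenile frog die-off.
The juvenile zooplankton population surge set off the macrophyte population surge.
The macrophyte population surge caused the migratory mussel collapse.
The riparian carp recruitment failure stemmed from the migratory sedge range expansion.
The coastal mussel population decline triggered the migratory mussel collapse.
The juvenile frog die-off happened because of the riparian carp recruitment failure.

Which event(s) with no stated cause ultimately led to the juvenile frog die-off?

Tracing upstream from the juvenile frog die-off: the juvenile frog die-off ← the invasive mayfly collapse ← the juvenile zooplankton population surge.
A separate upstream branch: the juvenile frog die-off ← the riparian carp recruitment failure ← the migratory sedge range expansion.
Each of those chain origins has no stated cause.

the juvenile zooplankton population surge, the migratory sedge range expansion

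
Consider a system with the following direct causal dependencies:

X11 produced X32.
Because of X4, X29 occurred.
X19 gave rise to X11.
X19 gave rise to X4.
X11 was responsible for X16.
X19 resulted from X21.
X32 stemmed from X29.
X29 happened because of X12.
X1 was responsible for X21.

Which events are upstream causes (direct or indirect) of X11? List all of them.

X1, X19, X21

Immediate cause of X11: X19.
Further upstream: X1, X21.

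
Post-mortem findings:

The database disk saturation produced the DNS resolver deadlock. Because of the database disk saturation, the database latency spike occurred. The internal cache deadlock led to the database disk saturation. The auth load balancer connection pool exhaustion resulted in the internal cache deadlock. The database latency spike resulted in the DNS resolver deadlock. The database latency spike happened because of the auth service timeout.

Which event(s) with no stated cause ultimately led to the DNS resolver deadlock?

the auth load balancer connection pool exhaustion, the auth service timeout

Tracing upstream from the DNS resolver deadlock: the DNS resolver deadlock ← the database disk saturation ← the internal cache deadlock ← the auth load balancer connection pool exhaustion.
A separate upstream branch: the DNS resolver deadlock ← the database latency spike ← the auth service timeout.
Each of those chain origins has no stated cause.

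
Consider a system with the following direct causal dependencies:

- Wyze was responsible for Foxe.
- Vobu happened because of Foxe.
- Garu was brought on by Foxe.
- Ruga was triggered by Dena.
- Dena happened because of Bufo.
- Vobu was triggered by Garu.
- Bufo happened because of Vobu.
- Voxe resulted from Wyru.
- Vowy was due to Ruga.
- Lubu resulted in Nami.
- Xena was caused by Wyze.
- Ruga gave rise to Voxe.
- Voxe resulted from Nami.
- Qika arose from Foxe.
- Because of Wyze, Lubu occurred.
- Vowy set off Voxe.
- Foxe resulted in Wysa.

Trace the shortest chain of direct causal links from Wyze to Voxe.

Wyze → Lubu → Nami → Voxe

Wyze → Lubu
Lubu → Nami
Nami → Voxe
Length: 3 steps.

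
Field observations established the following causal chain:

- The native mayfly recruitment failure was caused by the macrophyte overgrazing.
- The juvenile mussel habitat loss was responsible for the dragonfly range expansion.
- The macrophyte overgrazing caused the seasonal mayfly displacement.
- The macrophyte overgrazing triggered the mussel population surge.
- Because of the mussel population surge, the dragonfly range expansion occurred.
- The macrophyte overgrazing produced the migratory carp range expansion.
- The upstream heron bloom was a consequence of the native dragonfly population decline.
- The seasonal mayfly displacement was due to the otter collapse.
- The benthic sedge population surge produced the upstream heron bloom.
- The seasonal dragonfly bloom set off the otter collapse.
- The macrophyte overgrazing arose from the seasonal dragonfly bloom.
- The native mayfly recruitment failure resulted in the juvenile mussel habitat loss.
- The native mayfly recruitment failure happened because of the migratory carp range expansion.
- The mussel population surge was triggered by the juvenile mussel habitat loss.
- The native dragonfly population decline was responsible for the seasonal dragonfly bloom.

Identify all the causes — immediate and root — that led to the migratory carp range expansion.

the macrophyte overgrazing, the native dragonfly population decline, the seasonal dragonfly bloom

Immediate cause of the migratory carp range expansion: the macrophyte overgrazing.
Further upstream: the native dragonfly population decline, the seasonal dragonfly bloom.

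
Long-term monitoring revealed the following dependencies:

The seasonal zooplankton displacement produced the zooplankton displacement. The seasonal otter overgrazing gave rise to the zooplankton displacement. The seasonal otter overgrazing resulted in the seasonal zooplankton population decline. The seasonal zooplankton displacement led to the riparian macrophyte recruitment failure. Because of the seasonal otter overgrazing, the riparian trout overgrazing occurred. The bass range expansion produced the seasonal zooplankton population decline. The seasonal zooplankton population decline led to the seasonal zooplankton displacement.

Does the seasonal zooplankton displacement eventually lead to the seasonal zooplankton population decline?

The seasonal zooplankton displacement leads to the zooplankton displacement, the riparian macrophyte recruitment failure; the seasonal zooplankton population decline is not among them.

No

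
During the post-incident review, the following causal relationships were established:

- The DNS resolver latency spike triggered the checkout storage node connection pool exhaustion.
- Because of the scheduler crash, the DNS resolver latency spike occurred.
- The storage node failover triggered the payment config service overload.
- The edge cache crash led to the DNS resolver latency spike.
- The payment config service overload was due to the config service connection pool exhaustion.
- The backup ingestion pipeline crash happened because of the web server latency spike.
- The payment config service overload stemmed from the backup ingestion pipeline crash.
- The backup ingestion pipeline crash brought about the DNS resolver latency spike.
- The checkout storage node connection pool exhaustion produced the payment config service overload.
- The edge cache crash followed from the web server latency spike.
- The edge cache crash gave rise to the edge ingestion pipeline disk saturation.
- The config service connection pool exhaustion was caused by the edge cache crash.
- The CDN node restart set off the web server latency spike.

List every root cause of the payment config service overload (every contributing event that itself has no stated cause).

Tracing upstream from the payment config service overload: the payment config service overload ← the backup ingestion pipeline crash ← the web server latency spike ← the CDN node restart.
A separate upstream branch: the payment config service overload ← the storage node failover.
A separate upstream branch: the payment config service overload ← the checkout storage node connection pool exhaustion ← the DNS resolver latency spike ← the scheduler crash.
Each of those chain origins has no stated cause.

the CDN node restart, the scheduler crash, the storage node failover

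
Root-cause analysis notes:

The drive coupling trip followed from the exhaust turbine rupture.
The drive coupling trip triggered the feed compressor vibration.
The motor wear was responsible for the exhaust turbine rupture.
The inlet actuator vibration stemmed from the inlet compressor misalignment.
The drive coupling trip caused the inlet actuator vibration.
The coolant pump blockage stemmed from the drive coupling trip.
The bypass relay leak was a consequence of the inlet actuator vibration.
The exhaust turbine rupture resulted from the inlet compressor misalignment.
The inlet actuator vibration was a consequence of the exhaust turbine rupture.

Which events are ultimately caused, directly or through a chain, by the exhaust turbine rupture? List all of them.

Direct effects: the drive coupling trip, the inlet actuator vibration.
2 steps out: the coolant pump blockage, the feed compressor vibration, the bypass relay leak.
Not reachable from it: the inlet compressor misalignment, the motor wear.

the bypass relay leak, the coolant pump blockage, the drive coupling trip, the feed compressor vibration, the inlet actuator vibration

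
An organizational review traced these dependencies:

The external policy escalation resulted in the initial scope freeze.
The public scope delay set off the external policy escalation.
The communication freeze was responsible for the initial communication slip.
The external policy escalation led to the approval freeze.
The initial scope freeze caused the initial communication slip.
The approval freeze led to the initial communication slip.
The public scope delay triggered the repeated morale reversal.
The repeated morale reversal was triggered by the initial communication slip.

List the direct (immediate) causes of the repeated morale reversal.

the initial communication slip, the public scope delay

Upstream contributors include the external policy escalation, the initial scope freeze, the approval freeze, the communication freeze, but only the initial communication slip, the public scope delay feed directly into the repeated morale reversal.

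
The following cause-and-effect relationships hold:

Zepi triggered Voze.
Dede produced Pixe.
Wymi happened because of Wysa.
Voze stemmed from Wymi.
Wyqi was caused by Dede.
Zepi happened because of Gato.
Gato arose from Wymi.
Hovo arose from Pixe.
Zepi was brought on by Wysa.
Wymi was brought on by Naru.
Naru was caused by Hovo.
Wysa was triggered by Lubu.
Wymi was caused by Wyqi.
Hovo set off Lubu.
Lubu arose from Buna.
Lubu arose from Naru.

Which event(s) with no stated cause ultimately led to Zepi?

Buna, Dede

Tracing upstream from Zepi: Zepi ← Gato ← Wymi ← Wyqi ← Dede.
A separate upstream branch: Zepi ← Wysa ← Lubu ← Buna.
Each of those chain origins has no stated cause.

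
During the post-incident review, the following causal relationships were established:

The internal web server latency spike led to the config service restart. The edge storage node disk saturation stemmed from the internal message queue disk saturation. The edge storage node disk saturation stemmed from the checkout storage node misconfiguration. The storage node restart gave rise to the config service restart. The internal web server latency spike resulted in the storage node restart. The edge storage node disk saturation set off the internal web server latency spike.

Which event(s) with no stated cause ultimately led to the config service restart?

the checkout storage node misconfiguration, the internal message queue disk saturation

Tracing upstream from the config service restart: the config service restart ← the internal web server latency spike ← the edge storage node disk saturation ← the internal message queue disk saturation.
A separate upstream branch: the config service restart ← the internal web server latency spike ← the edge storage node disk saturation ← the checkout storage node misconfiguration.
Each of those chain origins has no stated cause.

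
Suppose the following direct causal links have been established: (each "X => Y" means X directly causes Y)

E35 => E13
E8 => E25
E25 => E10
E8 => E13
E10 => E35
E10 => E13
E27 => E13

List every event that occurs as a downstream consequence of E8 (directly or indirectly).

E10, E13, E25, E35

Direct effects: E25, E13.
2 steps out: E10.
3 steps out: E35.
Not reachable from it: E27.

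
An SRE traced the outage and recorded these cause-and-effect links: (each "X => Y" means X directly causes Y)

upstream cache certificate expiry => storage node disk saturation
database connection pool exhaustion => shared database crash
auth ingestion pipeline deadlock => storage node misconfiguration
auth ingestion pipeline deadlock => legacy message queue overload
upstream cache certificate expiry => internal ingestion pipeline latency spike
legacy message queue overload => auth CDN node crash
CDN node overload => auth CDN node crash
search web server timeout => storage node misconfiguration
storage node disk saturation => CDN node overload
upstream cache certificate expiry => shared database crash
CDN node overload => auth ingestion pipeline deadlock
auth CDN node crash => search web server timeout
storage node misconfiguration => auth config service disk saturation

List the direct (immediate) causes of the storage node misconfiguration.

Upstream contributors include the upstream cache certificate expiry, the storage node disk saturation, the CDN node overload, the legacy message queue overload, the auth CDN node crash, but only the auth ingestion pipeline deadlock, the search web server timeout feed directly into the storage node misconfiguration.

the auth ingestion pipeline deadlock, the search web server timeout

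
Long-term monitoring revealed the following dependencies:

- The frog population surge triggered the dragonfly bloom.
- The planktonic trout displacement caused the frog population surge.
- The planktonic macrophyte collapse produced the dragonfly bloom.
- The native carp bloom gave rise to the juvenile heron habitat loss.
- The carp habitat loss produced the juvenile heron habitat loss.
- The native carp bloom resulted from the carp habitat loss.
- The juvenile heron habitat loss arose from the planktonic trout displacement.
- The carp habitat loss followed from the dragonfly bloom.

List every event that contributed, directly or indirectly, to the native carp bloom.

Immediate cause of the native carp bloom: the carp habitat loss.
Further upstream: the planktonic trout displacement, the frog population surge, the dragonfly bloom, the planktonic macrophyte collapse.

the carp habitat loss, the dragonfly bloom, the frog population surge, the planktonic macrophyte collapse, the planktonic trout displacement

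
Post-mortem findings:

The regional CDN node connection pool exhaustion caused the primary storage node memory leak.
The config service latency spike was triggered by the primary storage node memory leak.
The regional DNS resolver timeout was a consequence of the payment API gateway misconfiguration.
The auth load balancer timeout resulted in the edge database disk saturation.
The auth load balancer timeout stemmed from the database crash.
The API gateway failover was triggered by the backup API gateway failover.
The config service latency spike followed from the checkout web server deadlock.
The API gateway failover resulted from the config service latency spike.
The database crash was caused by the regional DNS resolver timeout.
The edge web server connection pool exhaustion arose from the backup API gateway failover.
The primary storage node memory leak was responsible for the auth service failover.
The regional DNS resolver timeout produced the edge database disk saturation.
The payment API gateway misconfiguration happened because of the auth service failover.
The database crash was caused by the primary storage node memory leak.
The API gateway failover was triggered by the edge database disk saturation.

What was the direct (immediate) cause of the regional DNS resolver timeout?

Upstream contributors include the regional CDN node connection pool exhaustion, the primary storage node memory leak, the auth service failover, but only the payment API gateway misconfiguration feeds directly into the regional DNS resolver timeout.

the payment API gateway misconfiguration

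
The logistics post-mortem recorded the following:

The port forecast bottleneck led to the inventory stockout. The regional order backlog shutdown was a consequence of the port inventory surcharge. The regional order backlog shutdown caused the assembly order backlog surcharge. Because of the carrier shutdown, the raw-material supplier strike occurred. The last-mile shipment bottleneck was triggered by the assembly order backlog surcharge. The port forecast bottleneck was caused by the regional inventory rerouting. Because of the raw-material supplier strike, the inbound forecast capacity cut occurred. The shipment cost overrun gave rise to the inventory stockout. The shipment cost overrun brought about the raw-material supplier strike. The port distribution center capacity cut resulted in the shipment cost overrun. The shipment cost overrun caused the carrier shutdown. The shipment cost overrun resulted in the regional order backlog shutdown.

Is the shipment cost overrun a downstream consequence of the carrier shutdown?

The carrier shutdown leads to the raw-material supplier strike, the inbound forecast capacity cut; the shipment cost overrun is not among them.

No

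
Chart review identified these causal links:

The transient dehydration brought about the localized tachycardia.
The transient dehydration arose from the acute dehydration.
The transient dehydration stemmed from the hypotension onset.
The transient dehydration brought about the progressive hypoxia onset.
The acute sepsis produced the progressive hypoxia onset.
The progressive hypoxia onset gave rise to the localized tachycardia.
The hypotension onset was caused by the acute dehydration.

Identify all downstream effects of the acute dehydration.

the hypotension onset, the localized tachycardia, the progressive hypoxia onset, the transient dehydration

Direct effects: the hypotension onset, the transient dehydration.
2 steps out: the progressive hypoxia onset, the localized tachycardia.
Not reachable from it: the acute sepsis.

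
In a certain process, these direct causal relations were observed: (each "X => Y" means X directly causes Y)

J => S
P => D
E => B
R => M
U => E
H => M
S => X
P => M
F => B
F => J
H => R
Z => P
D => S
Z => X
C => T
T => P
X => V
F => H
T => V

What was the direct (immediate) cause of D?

Upstream contributors include C, Z, T, but only P feeds directly into D.

P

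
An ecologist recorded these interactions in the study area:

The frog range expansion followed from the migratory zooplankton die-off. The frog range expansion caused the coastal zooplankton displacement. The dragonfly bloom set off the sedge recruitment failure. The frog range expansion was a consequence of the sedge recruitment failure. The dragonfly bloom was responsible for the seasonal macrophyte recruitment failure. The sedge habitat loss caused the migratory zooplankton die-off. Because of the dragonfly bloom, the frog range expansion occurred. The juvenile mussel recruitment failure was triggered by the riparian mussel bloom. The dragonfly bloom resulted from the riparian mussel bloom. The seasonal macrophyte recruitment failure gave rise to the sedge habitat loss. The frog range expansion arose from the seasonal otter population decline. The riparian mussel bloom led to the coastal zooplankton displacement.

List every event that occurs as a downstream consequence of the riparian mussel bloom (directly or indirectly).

Direct effects: the dragonfly bloom, the juvenile mussel recruitment failure, the coastal zooplankton displacement.
2 steps out: the seasonal macrophyte recruitment failure, the sedge recruitment failure, the frog range expansion.
3 steps out: the sedge habitat loss.
4 steps out: the migratory zooplankton die-off.
Not reachable from it: the seasonal otter population decline.

the coastal zooplankton displacement, the dragonfly bloom, the frog range expansion, the juvenile mussel recruitment failure, the migratory zooplankton die-off, the seasonal macrophyte recruitment failure, the sedge habitat loss, the sedge recruitment failure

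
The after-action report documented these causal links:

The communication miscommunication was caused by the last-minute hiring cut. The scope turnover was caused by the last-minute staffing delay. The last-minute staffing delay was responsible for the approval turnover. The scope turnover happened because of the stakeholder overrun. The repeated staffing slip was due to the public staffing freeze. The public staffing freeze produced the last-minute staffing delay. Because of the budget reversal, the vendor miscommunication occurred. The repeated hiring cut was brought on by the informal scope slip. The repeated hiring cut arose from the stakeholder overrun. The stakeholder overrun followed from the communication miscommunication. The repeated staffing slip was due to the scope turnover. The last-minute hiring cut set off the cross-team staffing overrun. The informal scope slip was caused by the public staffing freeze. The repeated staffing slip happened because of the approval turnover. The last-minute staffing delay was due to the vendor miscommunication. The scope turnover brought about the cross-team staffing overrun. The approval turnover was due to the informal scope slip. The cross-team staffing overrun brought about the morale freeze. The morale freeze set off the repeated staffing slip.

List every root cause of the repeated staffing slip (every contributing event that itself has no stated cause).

the budget reversal, the last-minute hiring cut, the public staffing freeze

Tracing upstream from the repeated staffing slip: the repeated staffing slip ← the morale freeze ← the cross-team staffing overrun ← the last-minute hiring cut.
A separate upstream branch: the repeated staffing slip ← the public staffing freeze.
A separate upstream branch: the repeated staffing slip ← the scope turnover ← the last-minute staffing delay ← the vendor miscommunication ← the budget reversal.
Each of those chain origins has no stated cause.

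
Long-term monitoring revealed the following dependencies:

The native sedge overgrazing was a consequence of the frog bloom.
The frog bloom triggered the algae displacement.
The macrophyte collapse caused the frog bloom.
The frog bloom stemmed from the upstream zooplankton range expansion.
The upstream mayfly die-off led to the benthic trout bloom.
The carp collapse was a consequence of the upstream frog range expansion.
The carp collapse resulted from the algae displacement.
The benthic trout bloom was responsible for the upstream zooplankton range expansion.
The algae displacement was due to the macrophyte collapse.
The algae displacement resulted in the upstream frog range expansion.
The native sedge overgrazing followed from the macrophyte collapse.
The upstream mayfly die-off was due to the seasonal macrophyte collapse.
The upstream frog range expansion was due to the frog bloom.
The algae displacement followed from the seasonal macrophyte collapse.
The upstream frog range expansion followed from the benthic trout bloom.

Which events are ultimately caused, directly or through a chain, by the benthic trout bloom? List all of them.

the algae displacement, the carp collapse, the frog bloom, the native sedge overgrazing, the upstream frog range expansion, the upstream zooplankton range expansion

Direct effects: the upstream zooplankton range expansion, the upstream frog range expansion.
2 steps out: the frog bloom, the carp collapse.
3 steps out: the algae displacement, the native sedge overgrazing.
Not reachable from it: the macrophyte collapse, the seasonal macrophyte collapse, the upstream mayfly die-off.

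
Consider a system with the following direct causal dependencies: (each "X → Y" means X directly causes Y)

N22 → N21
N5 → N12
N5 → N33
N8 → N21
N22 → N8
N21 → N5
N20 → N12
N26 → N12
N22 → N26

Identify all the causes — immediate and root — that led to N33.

Immediate cause of N33: N5.
Further upstream: N22, N8, N21.

N21, N22, N5, N8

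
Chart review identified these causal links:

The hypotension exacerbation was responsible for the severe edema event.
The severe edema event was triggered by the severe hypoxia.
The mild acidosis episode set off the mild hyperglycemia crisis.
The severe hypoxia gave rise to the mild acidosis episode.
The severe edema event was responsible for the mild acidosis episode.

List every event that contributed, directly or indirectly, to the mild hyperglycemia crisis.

the hypotension exacerbation, the mild acidosis episode, the severe edema event, the severe hypoxia

Immediate cause of the mild hyperglycemia crisis: the mild acidosis episode.
Further upstream: the hypotension exacerbation, the severe hypoxia, the severe edema event.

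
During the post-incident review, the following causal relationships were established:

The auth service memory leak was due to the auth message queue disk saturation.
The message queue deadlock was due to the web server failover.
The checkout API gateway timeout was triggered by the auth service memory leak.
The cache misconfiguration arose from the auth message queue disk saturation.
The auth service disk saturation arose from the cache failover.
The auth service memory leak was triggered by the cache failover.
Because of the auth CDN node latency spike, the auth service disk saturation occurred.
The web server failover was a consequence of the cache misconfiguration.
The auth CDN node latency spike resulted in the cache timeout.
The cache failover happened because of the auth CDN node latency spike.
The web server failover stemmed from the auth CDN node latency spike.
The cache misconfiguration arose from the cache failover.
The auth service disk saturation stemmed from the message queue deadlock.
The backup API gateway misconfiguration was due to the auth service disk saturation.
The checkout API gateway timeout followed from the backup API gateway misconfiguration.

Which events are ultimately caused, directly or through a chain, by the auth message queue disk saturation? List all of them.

the auth service disk saturation, the auth service memory leak, the backup API gateway misconfiguration, the cache misconfiguration, the checkout API gateway timeout, the message queue deadlock, the web server failover

Direct effects: the cache misconfiguration, the auth service memory leak.
2 steps out: the web server failover, the checkout API gateway timeout.
3 steps out: the message queue deadlock.
4 steps out: the auth service disk saturation.
5 steps out: the backup API gateway misconfiguration.
Not reachable from it: the auth CDN node latency spike, the cache failover, the cache timeout.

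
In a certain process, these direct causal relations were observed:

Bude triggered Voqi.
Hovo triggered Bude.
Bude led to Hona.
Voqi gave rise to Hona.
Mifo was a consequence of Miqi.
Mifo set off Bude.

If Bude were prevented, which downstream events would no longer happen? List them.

Hona, Voqi

Downstream of Bude: Voqi, Hona.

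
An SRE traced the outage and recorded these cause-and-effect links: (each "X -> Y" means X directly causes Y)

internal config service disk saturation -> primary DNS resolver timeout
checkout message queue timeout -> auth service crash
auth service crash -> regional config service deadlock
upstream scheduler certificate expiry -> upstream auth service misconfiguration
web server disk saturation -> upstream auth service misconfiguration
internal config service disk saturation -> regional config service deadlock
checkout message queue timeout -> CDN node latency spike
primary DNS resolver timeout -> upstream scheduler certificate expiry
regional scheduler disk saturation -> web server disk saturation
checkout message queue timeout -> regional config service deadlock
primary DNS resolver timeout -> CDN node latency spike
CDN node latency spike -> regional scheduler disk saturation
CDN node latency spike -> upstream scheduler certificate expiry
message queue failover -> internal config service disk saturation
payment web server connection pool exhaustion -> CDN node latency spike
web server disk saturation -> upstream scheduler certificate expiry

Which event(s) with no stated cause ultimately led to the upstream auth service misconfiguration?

the checkout message queue timeout, the message queue failover, the payment web server connection pool exhaustion

Tracing upstream from the upstream auth service misconfiguration: the upstream auth service misconfiguration ← the upstream scheduler certificate expiry ← the CDN node latency spike ← the checkout message queue timeout.
A separate upstream branch: the upstream auth service misconfiguration ← the upstream scheduler certificate expiry ← the primary DNS resolver timeout ← the internal config service disk saturation ← the message queue failover.
A separate upstream branch: the upstream auth service misconfiguration ← the upstream scheduler certificate expiry ← the CDN node latency spike ← the payment web server connection pool exhaustion.
Each of those chain origins has no stated cause.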